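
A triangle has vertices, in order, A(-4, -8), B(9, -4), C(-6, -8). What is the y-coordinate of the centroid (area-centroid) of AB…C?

-20/3

Apply Gauss's area formula. First the cross-terms c_i = x_i·y_{i+1} − x_{i+1}·y_i:
  88, -96, 16  ⇒  2A = 8, A = 4.
Then Σ (y_i + y_{i+1})·c_i = -160, so ȳ = -160 / (6·4) = -20/3.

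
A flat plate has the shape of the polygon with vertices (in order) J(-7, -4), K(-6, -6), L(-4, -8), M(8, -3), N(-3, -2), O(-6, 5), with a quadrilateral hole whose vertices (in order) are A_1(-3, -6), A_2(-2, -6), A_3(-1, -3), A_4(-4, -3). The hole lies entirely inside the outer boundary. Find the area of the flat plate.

56.5

Outer boundary:
Cross-terms: 18, 24, 76, -25, -27, 59  ⇒  Σ = 125
Area = |Σ|/2 = 62.5.
Hole:
Σ = (6) + (0) + (-9) + (15) = 12
Area = |Σ|/2 = 6.
Net area = 62.5 − 6 = 56.5.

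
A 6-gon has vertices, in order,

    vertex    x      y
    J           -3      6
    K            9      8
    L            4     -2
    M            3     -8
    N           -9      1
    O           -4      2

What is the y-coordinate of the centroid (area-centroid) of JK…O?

167/153

Apply Gauss's area formula. First the cross-terms c_i = x_i·y_{i+1} − x_{i+1}·y_i:
  -78, -50, -26, -69, -14, -18  ⇒  2A = -255, A = -127.5.
Then Σ (y_i + y_{i+1})·c_i = -835, so ȳ = -835 / (6·(-127.5)) = 167/153.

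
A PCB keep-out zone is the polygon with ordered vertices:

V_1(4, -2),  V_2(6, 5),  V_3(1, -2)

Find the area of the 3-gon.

10.5

Apply the shoelace formula: 2A = Σ (x_i·y_{i+1} − x_{i+1}·y_i), indices taken mod 3.
V_1→V_2: (4)(5) − (6)(-2) = 32
V_2→V_3: (6)(-2) − (1)(5) = -17
V_3→V_1: (1)(-2) − (4)(-2) = 6
Σ = 21
Area = |Σ|/2 = 10.5.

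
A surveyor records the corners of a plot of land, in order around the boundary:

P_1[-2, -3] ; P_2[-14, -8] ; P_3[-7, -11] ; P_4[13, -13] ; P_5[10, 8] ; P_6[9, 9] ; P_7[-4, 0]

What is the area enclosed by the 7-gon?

303

Apply the shoelace (surveyor's) formula: 2A = Σ (x_i·y_{i+1} − x_{i+1}·y_i), indices taken mod 7.
Cross-terms: -26, 98, 234, 234, 18, 36, 12  ⇒  Σ = 606
Area = |Σ|/2 = 303.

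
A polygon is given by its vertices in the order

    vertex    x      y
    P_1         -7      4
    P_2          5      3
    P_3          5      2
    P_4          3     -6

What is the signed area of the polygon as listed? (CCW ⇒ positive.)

Apply the shoelace formula: 2A = Σ (x_i·y_{i+1} − x_{i+1}·y_i), indices taken mod 4.
Cross-terms: -41, -5, -36, -30  ⇒  Σ = -112
Signed area = Σ/2 = -56 (negative ⇒ clockwise traversal).

-56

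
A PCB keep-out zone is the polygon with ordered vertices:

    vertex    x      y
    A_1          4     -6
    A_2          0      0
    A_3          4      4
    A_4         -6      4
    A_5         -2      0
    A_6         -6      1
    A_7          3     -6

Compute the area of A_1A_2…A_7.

42.5

Σ = (0) + (0) + (40) + (8) + (-2) + (33) + (6) = 85
Area = |Σ|/2 = 42.5.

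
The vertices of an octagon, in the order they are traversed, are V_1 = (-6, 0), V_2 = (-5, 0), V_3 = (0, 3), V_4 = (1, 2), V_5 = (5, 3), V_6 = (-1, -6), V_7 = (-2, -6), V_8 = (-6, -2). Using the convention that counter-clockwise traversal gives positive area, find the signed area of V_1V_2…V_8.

-51

V_1→V_2: (-6)(0) − (-5)(0) = 0
V_2→V_3: (-5)(3) − (0)(0) = -15
V_3→V_4: (0)(2) − (1)(3) = -3
V_4→V_5: (1)(3) − (5)(2) = -7
V_5→V_6: (5)(-6) − (-1)(3) = -27
V_6→V_7: (-1)(-6) − (-2)(-6) = -6
V_7→V_8: (-2)(-2) − (-6)(-6) = -32
V_8→V_1: (-6)(0) − (-6)(-2) = -12
Σ = -102
Signed area = Σ/2 = -51 (negative ⇒ clockwise traversal).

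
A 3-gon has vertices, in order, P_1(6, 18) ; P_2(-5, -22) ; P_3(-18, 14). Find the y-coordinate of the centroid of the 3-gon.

10/3

Apply the shoelace (surveyor's) formula. First the cross-terms c_i = x_i·y_{i+1} − x_{i+1}·y_i:
  -42, -466, -408  ⇒  2A = -916, A = -458.
Then Σ (y_i + y_{i+1})·c_i = -9160, so ȳ = -9160 / (6·(-458)) = 10/3.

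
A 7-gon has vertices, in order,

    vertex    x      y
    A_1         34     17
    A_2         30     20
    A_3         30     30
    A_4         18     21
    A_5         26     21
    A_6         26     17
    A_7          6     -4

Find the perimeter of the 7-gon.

106

|A_1A_2| = √((-4)² + (3)²) = √25 = 5
|A_2A_3| = √((0)² + (10)²) = √100 = 10
|A_3A_4| = √((-12)² + (-9)²) = √225 = 15
|A_4A_5| = √((8)² + (0)²) = √64 = 8
|A_5A_6| = √((0)² + (-4)²) = √16 = 4
|A_6A_7| = √((-20)² + (-21)²) = √841 = 29
|A_7A_1| = √((28)² + (21)²) = √1225 = 35
Perimeter = 5 + 10 + 15 + 8 + 4 + 29 + 35 = 106.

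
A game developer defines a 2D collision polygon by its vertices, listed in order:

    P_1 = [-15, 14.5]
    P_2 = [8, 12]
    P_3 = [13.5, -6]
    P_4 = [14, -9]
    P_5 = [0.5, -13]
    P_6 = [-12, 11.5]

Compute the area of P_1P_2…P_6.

Apply the shoelace (surveyor's) formula: 2A = Σ (x_i·y_{i+1} − x_{i+1}·y_i), indices taken mod 6.
P_1→P_2: (-15)(12) − (8)(14.5) = -296
P_2→P_3: (8)(-6) − (13.5)(12) = -210
P_3→P_4: (13.5)(-9) − (14)(-6) = -37.5
P_4→P_5: (14)(-13) − (0.5)(-9) = -177.5
P_5→P_6: (0.5)(11.5) − (-12)(-13) = -150.25
P_6→P_1: (-12)(14.5) − (-15)(11.5) = -1.5
Σ = -872.75
Area = |Σ|/2 = 436.375.

436.375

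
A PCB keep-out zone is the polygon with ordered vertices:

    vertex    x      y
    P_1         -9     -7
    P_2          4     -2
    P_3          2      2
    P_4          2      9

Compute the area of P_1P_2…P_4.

69.5

Apply the shoelace formula: 2A = Σ (x_i·y_{i+1} − x_{i+1}·y_i), indices taken mod 4.
Σ = (46) + (12) + (14) + (67) = 139
Area = |Σ|/2 = 69.5.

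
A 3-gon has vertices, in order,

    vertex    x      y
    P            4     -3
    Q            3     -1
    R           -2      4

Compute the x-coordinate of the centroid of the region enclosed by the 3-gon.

5/3

Apply the shoelace formula. First the cross-terms c_i = x_i·y_{i+1} − x_{i+1}·y_i:
  5, 10, -10  ⇒  2A = 5, A = 2.5.
Then Σ (x_i + x_{i+1})·c_i = 25, so x̄ = 25 / (6·2.5) = 5/3.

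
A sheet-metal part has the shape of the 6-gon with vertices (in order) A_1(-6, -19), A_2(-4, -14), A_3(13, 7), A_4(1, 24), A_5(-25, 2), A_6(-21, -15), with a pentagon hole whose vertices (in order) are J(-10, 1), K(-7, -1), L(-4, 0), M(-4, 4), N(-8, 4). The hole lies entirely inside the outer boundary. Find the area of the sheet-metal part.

875

Outer boundary:
Σ = (8) + (154) + (305) + (602) + (417) + (309) = 1795
Area = |Σ|/2 = 897.5.
Hole:
Σ = (17) + (-4) + (-16) + (16) + (32) = 45
Area = |Σ|/2 = 22.5.
Net area = 897.5 − 22.5 = 875.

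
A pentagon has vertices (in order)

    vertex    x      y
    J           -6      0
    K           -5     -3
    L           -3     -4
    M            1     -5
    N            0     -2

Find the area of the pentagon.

17

Apply the surveyor's formula: 2A = Σ (x_i·y_{i+1} − x_{i+1}·y_i), indices taken mod 5.
Cross-terms: 18, 11, 19, -2, -12  ⇒  Σ = 34
Area = |Σ|/2 = 17.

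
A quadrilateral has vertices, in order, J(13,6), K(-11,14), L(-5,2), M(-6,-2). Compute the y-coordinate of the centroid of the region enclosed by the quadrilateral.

474/77

Apply Gauss's area formula. First the cross-terms c_i = x_i·y_{i+1} − x_{i+1}·y_i:
  248, 48, 22, -10  ⇒  2A = 308, A = 154.
Then Σ (y_i + y_{i+1})·c_i = 5688, so ȳ = 5688 / (6·154) = 474/77.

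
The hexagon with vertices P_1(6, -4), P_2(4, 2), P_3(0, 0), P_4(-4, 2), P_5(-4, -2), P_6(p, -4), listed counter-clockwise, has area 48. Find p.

-6

Write out the shoelace sum; only the two edges meeting at P_6 involve p:
2·Area = [((-4)·(-4) − p·(-2)) + (p·(-4) − 6·(-4))] + 44
       = -2·p + 84 = 96
⇒ p = -6.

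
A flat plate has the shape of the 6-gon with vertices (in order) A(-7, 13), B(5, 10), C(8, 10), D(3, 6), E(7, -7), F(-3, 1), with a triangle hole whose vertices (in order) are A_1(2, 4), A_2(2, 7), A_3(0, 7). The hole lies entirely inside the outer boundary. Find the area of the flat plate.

Outer boundary:
Apply the shoelace formula: 2A = Σ (x_i·y_{i+1} − x_{i+1}·y_i), indices taken mod 6.
Cross-terms: -135, -30, 18, -63, -14, -32  ⇒  Σ = -256
Area = |Σ|/2 = 128.
Hole:
Apply Gauss's area formula: 2A = Σ (x_i·y_{i+1} − x_{i+1}·y_i), indices taken mod 3.
Σ = (6) + (14) + (-14) = 6
Area = |Σ|/2 = 3.
Net area = 128 − 3 = 125.

125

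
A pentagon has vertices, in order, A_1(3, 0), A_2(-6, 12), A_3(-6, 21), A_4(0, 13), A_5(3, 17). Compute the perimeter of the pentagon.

56

|A_1A_2| = √((-9)² + (12)²) = √225 = 15
|A_2A_3| = √((0)² + (9)²) = √81 = 9
|A_3A_4| = √((6)² + (-8)²) = √100 = 10
|A_4A_5| = √((3)² + (4)²) = √25 = 5
|A_5A_1| = √((0)² + (-17)²) = √289 = 17
Perimeter = 15 + 9 + 10 + 5 + 17 = 56.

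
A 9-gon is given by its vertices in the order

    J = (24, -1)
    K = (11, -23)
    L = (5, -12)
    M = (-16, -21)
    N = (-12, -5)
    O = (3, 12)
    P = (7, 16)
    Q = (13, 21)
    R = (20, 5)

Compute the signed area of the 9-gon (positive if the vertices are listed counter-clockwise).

Apply the shoelace (surveyor's) formula: 2A = Σ (x_i·y_{i+1} − x_{i+1}·y_i), indices taken mod 9.
Σ = (-541) + (-17) + (-297) + (-172) + (-129) + (-36) + (-61) + (-355) + (-140) = -1748
Signed area = Σ/2 = -874 (negative ⇒ clockwise traversal).

-874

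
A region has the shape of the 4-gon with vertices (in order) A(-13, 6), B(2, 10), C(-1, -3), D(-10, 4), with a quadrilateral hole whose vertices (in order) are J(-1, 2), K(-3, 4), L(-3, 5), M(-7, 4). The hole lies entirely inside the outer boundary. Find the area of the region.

Outer boundary:
Apply Gauss's area formula: 2A = Σ (x_i·y_{i+1} − x_{i+1}·y_i), indices taken mod 4.
Σ = (-142) + (4) + (-34) + (-8) = -180
Area = |Σ|/2 = 90.
Hole:
Apply Gauss's area formula: 2A = Σ (x_i·y_{i+1} − x_{i+1}·y_i), indices taken mod 4.
Cross-terms: 2, -3, 23, -10  ⇒  Σ = 12
Area = |Σ|/2 = 6.
Net area = 90 − 6 = 84.

84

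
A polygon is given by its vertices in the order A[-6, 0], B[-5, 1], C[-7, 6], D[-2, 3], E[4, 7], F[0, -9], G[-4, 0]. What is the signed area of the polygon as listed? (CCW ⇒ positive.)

Apply the shoelace formula: 2A = Σ (x_i·y_{i+1} − x_{i+1}·y_i), indices taken mod 7.
Σ = (-6) + (-23) + (-9) + (-26) + (-36) + (-36) + (0) = -136
Signed area = Σ/2 = -68 (negative ⇒ clockwise traversal).

-68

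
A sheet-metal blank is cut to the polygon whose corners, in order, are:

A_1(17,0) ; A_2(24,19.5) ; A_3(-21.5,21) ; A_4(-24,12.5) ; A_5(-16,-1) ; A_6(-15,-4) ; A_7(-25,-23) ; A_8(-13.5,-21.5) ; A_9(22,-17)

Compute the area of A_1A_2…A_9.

Apply Gauss's area formula: 2A = Σ (x_i·y_{i+1} − x_{i+1}·y_i), indices taken mod 9.
Cross-terms: 331.5, 923.25, 235.25, 224, 49, 245, 227, 702.5, 289  ⇒  Σ = 3226.5
Area = |Σ|/2 = 1613.25.

1613.25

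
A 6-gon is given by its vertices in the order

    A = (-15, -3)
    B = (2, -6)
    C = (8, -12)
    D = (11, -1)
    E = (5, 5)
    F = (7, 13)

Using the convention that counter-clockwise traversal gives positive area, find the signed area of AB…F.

254

Apply the shoelace (surveyor's) formula: 2A = Σ (x_i·y_{i+1} − x_{i+1}·y_i), indices taken mod 6.
Σ = (96) + (24) + (124) + (60) + (30) + (174) = 508
Signed area = Σ/2 = 254 (positive ⇒ counter-clockwise traversal).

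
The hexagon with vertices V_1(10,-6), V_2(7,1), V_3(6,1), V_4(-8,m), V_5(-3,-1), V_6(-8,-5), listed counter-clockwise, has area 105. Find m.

The doubled signed area Σ (x_i y_{i+1} − x_{i+1} y_i) is linear in m.
With m=0 it equals 174; the coefficient of m is 9 (from the two edges through V_4).
So 9·m + 174 = 2·105 = 210 ⇒ m = 4.

4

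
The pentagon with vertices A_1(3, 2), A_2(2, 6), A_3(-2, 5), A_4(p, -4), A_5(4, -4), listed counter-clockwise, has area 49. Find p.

The doubled signed area Σ (x_i y_{i+1} − x_{i+1} y_i) is linear in p.
With p=0 it equals 80; the coefficient of p is -9 (from the two edges through A_4).
So -9·p + 80 = 2·49 = 98 ⇒ p = -2.

-2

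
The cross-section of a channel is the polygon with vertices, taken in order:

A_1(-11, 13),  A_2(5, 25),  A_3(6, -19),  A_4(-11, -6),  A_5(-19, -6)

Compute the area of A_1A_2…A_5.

A_1→A_2: (-11)(25) − (5)(13) = -340
A_2→A_3: (5)(-19) − (6)(25) = -245
A_3→A_4: (6)(-6) − (-11)(-19) = -245
A_4→A_5: (-11)(-6) − (-19)(-6) = -48
A_5→A_1: (-19)(13) − (-11)(-6) = -313
Σ = -1191
Area = |Σ|/2 = 595.5.

595.5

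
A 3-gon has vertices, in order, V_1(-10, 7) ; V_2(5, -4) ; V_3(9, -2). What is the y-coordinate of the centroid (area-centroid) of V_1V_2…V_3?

Apply the shoelace (surveyor's) formula. First the cross-terms c_i = x_i·y_{i+1} − x_{i+1}·y_i:
  5, 26, 43  ⇒  2A = 74, A = 37.
Then Σ (y_i + y_{i+1})·c_i = 74, so ȳ = 74 / (6·37) = 1/3.

1/3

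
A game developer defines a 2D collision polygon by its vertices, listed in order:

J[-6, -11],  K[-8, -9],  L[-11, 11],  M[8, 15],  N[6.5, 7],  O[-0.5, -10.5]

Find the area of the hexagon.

Apply Gauss's area formula: 2A = Σ (x_i·y_{i+1} − x_{i+1}·y_i), indices taken mod 6.
J→K: (-6)(-9) − (-8)(-11) = -34
K→L: (-8)(11) − (-11)(-9) = -187
L→M: (-11)(15) − (8)(11) = -253
M→N: (8)(7) − (6.5)(15) = -41.5
N→O: (6.5)(-10.5) − (-0.5)(7) = -64.75
O→J: (-0.5)(-11) − (-6)(-10.5) = -57.5
Σ = -637.75
Area = |Σ|/2 = 318.875.

318.875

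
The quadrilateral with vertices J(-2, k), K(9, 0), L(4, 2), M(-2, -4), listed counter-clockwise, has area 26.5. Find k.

Write out the shoelace sum; only the two edges meeting at J involve k:
2·Area = [((-2)·k − (-2)·(-4)) + ((-2)·0 − 9·k)] + 6
       = -11·k + -2 = 53
⇒ k = -5.

-5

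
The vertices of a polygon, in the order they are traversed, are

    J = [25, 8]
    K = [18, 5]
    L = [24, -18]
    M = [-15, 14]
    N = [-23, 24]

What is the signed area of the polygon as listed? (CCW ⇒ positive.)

-609.5

Apply Gauss's area formula: 2A = Σ (x_i·y_{i+1} − x_{i+1}·y_i), indices taken mod 5.
Σ = (-19) + (-444) + (66) + (-38) + (-784) = -1219
Signed area = Σ/2 = -609.5 (negative ⇒ clockwise traversal).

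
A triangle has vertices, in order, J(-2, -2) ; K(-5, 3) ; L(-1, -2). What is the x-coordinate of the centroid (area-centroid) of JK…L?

Apply the shoelace formula. First the cross-terms c_i = x_i·y_{i+1} − x_{i+1}·y_i:
  -16, 13, -2  ⇒  2A = -5, A = -2.5.
Then Σ (x_i + x_{i+1})·c_i = 40, so x̄ = 40 / (6·(-2.5)) = -8/3.

-8/3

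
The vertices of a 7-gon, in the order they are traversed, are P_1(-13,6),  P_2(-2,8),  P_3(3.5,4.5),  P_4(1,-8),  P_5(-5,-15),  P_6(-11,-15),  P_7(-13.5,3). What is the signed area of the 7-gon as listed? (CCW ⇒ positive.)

-292

Cross-terms: -92, -37, -32.5, -55, -90, -235.5, -42  ⇒  Σ = -584
Signed area = Σ/2 = -292 (negative ⇒ clockwise traversal).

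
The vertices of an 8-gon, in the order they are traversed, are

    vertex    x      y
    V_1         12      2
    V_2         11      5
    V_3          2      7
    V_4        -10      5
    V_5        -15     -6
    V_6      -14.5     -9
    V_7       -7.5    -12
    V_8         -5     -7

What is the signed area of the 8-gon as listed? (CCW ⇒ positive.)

270.5

Σ = (38) + (67) + (80) + (135) + (48) + (106.5) + (-7.5) + (74) = 541
Signed area = Σ/2 = 270.5 (positive ⇒ counter-clockwise traversal).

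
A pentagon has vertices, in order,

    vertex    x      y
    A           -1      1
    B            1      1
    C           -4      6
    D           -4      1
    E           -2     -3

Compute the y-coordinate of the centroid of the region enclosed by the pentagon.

188/111

Apply the shoelace formula. First the cross-terms c_i = x_i·y_{i+1} − x_{i+1}·y_i:
  -2, 10, 20, 14, -5  ⇒  2A = 37, A = 18.5.
Then Σ (y_i + y_{i+1})·c_i = 188, so ȳ = 188 / (6·18.5) = 188/111.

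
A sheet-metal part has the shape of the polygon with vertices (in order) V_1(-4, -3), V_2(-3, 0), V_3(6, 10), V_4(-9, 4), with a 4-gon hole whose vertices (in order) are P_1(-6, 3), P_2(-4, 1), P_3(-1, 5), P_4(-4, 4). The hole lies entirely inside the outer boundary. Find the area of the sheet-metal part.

Outer boundary:
Σ = (-9) + (-30) + (114) + (43) = 118
Area = |Σ|/2 = 59.
Hole:
Apply the shoelace formula: 2A = Σ (x_i·y_{i+1} − x_{i+1}·y_i), indices taken mod 4.
Σ = (6) + (-19) + (16) + (12) = 15
Area = |Σ|/2 = 7.5.
Net area = 59 − 7.5 = 51.5.

51.5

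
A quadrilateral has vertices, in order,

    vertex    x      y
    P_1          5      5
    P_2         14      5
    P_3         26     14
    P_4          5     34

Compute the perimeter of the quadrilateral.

|P_1P_2| = √((9)² + (0)²) = √81 = 9
|P_2P_3| = √((12)² + (9)²) = √225 = 15
|P_3P_4| = √((-21)² + (20)²) = √841 = 29
|P_4P_1| = √((0)² + (-29)²) = √841 = 29
Perimeter = 9 + 15 + 29 + 29 = 82.

82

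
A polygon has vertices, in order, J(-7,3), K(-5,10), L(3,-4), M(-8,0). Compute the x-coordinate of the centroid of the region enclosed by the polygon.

-400/121

Apply the shoelace formula. First the cross-terms c_i = x_i·y_{i+1} − x_{i+1}·y_i:
  -55, -10, -32, -24  ⇒  2A = -121, A = -60.5.
Then Σ (x_i + x_{i+1})·c_i = 1200, so x̄ = 1200 / (6·(-60.5)) = -400/121.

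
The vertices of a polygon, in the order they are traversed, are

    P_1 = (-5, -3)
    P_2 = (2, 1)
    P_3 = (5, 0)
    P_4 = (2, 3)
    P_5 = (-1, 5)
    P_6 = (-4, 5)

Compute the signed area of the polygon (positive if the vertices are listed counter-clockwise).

38

Apply the surveyor's formula: 2A = Σ (x_i·y_{i+1} − x_{i+1}·y_i), indices taken mod 6.
P_1→P_2: (-5)(1) − (2)(-3) = 1
P_2→P_3: (2)(0) − (5)(1) = -5
P_3→P_4: (5)(3) − (2)(0) = 15
P_4→P_5: (2)(5) − (-1)(3) = 13
P_5→P_6: (-1)(5) − (-4)(5) = 15
P_6→P_1: (-4)(-3) − (-5)(5) = 37
Σ = 76
Signed area = Σ/2 = 38 (positive ⇒ counter-clockwise traversal).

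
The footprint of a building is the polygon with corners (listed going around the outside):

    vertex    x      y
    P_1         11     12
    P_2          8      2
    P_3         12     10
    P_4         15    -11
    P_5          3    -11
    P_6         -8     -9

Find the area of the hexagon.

Apply the shoelace formula: 2A = Σ (x_i·y_{i+1} − x_{i+1}·y_i), indices taken mod 6.
Σ = (-74) + (56) + (-282) + (-132) + (-115) + (3) = -544
Area = |Σ|/2 = 272.

272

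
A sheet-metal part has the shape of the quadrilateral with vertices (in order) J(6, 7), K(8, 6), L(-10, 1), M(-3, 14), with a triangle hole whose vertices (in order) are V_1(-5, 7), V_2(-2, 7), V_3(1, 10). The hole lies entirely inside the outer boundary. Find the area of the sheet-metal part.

92.5

Outer boundary:
Apply the surveyor's formula: 2A = Σ (x_i·y_{i+1} − x_{i+1}·y_i), indices taken mod 4.
J→K: (6)(6) − (8)(7) = -20
K→L: (8)(1) − (-10)(6) = 68
L→M: (-10)(14) − (-3)(1) = -137
M→J: (-3)(7) − (6)(14) = -105
Σ = -194
Area = |Σ|/2 = 97.
Hole:
Cross-terms: -21, -27, 57  ⇒  Σ = 9
Area = |Σ|/2 = 4.5.
Net area = 97 − 4.5 = 92.5.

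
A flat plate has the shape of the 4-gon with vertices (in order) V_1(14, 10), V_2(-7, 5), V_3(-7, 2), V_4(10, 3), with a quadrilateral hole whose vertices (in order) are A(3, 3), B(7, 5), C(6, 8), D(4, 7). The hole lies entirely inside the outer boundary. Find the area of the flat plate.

78.5

Outer boundary:
Apply the shoelace (surveyor's) formula: 2A = Σ (x_i·y_{i+1} − x_{i+1}·y_i), indices taken mod 4.
V_1→V_2: (14)(5) − (-7)(10) = 140
V_2→V_3: (-7)(2) − (-7)(5) = 21
V_3→V_4: (-7)(3) − (10)(2) = -41
V_4→V_1: (10)(10) − (14)(3) = 58
Σ = 178
Area = |Σ|/2 = 89.
Hole:
A→B: (3)(5) − (7)(3) = -6
B→C: (7)(8) − (6)(5) = 26
C→D: (6)(7) − (4)(8) = 10
D→A: (4)(3) − (3)(7) = -9
Σ = 21
Area = |Σ|/2 = 10.5.
Net area = 89 − 10.5 = 78.5.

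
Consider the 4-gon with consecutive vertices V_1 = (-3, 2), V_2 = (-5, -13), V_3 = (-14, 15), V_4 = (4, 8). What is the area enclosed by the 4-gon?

174

Apply Gauss's area formula: 2A = Σ (x_i·y_{i+1} − x_{i+1}·y_i), indices taken mod 4.
Σ = (49) + (-257) + (-172) + (32) = -348
Area = |Σ|/2 = 174.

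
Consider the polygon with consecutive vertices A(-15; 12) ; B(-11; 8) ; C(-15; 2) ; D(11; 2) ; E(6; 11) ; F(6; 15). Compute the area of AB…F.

Apply Gauss's area formula: 2A = Σ (x_i·y_{i+1} − x_{i+1}·y_i), indices taken mod 6.
A→B: (-15)(8) − (-11)(12) = 12
B→C: (-11)(2) − (-15)(8) = 98
C→D: (-15)(2) − (11)(2) = -52
D→E: (11)(11) − (6)(2) = 109
E→F: (6)(15) − (6)(11) = 24
F→A: (6)(12) − (-15)(15) = 297
Σ = 488
Area = |Σ|/2 = 244.

244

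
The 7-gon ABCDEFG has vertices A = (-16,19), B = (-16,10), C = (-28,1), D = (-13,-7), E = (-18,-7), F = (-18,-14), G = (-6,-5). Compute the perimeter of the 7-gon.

|AB| = √((0)² + (-9)²) = √81 = 9
|BC| = √((-12)² + (-9)²) = √225 = 15
|CD| = √((15)² + (-8)²) = √289 = 17
|DE| = √((-5)² + (0)²) = √25 = 5
|EF| = √((0)² + (-7)²) = √49 = 7
|FG| = √((12)² + (9)²) = √225 = 15
|GA| = √((-10)² + (24)²) = √676 = 26
Perimeter = 9 + 15 + 17 + 5 + 7 + 15 + 26 = 94.

94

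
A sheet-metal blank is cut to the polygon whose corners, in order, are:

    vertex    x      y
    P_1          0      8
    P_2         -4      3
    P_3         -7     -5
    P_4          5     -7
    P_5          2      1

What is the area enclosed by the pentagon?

Apply Gauss's area formula: 2A = Σ (x_i·y_{i+1} − x_{i+1}·y_i), indices taken mod 5.
P_1→P_2: (0)(3) − (-4)(8) = 32
P_2→P_3: (-4)(-5) − (-7)(3) = 41
P_3→P_4: (-7)(-7) − (5)(-5) = 74
P_4→P_5: (5)(1) − (2)(-7) = 19
P_5→P_1: (2)(8) − (0)(1) = 16
Σ = 182
Area = |Σ|/2 = 91.

91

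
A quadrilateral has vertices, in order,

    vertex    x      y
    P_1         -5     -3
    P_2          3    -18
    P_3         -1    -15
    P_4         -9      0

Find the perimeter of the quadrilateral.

|P_1P_2| = √((8)² + (-15)²) = √289 = 17
|P_2P_3| = √((-4)² + (3)²) = √25 = 5
|P_3P_4| = √((-8)² + (15)²) = √289 = 17
|P_4P_1| = √((4)² + (-3)²) = √25 = 5
Perimeter = 17 + 5 + 17 + 5 = 44.

44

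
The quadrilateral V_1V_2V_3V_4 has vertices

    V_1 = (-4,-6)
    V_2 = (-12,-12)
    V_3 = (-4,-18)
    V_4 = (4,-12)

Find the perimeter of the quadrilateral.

40

|V_1V_2| = √((-8)² + (-6)²) = √100 = 10
|V_2V_3| = √((8)² + (-6)²) = √100 = 10
|V_3V_4| = √((8)² + (6)²) = √100 = 10
|V_4V_1| = √((-8)² + (6)²) = √100 = 10
Perimeter = 10 + 10 + 10 + 10 = 40.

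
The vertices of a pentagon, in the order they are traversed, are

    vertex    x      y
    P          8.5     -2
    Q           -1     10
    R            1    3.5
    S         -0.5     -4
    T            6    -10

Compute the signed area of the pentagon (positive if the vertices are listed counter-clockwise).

84.625

Σ = (83) + (-13.5) + (-2.25) + (29) + (73) = 169.25
Signed area = Σ/2 = 84.625 (positive ⇒ counter-clockwise traversal).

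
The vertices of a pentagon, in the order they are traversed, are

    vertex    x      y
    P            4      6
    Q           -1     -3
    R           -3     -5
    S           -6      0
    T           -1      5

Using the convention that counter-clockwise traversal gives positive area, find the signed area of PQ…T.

Apply the surveyor's formula: 2A = Σ (x_i·y_{i+1} − x_{i+1}·y_i), indices taken mod 5.
Σ = (-6) + (-4) + (-30) + (-30) + (-26) = -96
Signed area = Σ/2 = -48 (negative ⇒ clockwise traversal).

-48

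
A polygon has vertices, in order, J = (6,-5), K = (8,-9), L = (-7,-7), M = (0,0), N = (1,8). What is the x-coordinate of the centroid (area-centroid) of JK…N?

Apply the shoelace formula. First the cross-terms c_i = x_i·y_{i+1} − x_{i+1}·y_i:
  -14, -119, 0, 0, -53  ⇒  2A = -186, A = -93.
Then Σ (x_i + x_{i+1})·c_i = -686, so x̄ = -686 / (6·(-93)) = 343/279.

343/279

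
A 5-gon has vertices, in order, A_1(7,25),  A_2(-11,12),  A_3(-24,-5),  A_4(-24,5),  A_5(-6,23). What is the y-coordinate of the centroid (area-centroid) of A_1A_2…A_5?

660/53

Apply the shoelace formula. First the cross-terms c_i = x_i·y_{i+1} − x_{i+1}·y_i:
  359, 343, -240, -522, -311  ⇒  2A = -371, A = -185.5.
Then Σ (y_i + y_{i+1})·c_i = -13860, so ȳ = -13860 / (6·(-185.5)) = 660/53.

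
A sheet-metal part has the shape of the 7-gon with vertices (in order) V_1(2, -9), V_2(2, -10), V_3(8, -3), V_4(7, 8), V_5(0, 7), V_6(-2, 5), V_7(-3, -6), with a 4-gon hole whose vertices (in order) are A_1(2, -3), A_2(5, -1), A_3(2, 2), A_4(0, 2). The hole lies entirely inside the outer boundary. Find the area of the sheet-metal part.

Outer boundary:
Apply Gauss's area formula: 2A = Σ (x_i·y_{i+1} − x_{i+1}·y_i), indices taken mod 7.
Cross-terms: -2, 74, 85, 49, 14, 27, 39  ⇒  Σ = 286
Area = |Σ|/2 = 143.
Hole:
Apply the surveyor's formula: 2A = Σ (x_i·y_{i+1} − x_{i+1}·y_i), indices taken mod 4.
A_1→A_2: (2)(-1) − (5)(-3) = 13
A_2→A_3: (5)(2) − (2)(-1) = 12
A_3→A_4: (2)(2) − (0)(2) = 4
A_4→A_1: (0)(-3) − (2)(2) = -4
Σ = 25
Area = |Σ|/2 = 12.5.
Net area = 143 − 12.5 = 130.5.

130.5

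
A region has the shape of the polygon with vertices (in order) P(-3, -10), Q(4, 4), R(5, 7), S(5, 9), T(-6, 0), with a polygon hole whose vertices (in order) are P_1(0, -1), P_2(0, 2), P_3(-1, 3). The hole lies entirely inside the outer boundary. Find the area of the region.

Outer boundary:
Apply the surveyor's formula: 2A = Σ (x_i·y_{i+1} − x_{i+1}·y_i), indices taken mod 5.
Cross-terms: 28, 8, 10, 54, 60  ⇒  Σ = 160
Area = |Σ|/2 = 80.
Hole:
Apply the shoelace (surveyor's) formula: 2A = Σ (x_i·y_{i+1} − x_{i+1}·y_i), indices taken mod 3.
P_1→P_2: (0)(2) − (0)(-1) = 0
P_2→P_3: (0)(3) − (-1)(2) = 2
P_3→P_1: (-1)(-1) − (0)(3) = 1
Σ = 3
Area = |Σ|/2 = 1.5.
Net area = 80 − 1.5 = 78.5.

78.5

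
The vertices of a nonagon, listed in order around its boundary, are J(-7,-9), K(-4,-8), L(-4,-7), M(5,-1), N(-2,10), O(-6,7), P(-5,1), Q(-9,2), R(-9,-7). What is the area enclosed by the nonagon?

Cross-terms: 20, -4, 39, 48, 46, 29, -1, 81, 32  ⇒  Σ = 290
Area = |Σ|/2 = 145.

145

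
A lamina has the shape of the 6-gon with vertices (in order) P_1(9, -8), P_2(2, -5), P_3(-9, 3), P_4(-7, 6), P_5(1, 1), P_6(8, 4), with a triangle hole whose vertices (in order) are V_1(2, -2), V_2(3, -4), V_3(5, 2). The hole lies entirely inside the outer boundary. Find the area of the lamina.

104

Outer boundary:
Apply the shoelace formula: 2A = Σ (x_i·y_{i+1} − x_{i+1}·y_i), indices taken mod 6.
Σ = (-29) + (-39) + (-33) + (-13) + (-4) + (-100) = -218
Area = |Σ|/2 = 109.
Hole:
V_1→V_2: (2)(-4) − (3)(-2) = -2
V_2→V_3: (3)(2) − (5)(-4) = 26
V_3→V_1: (5)(-2) − (2)(2) = -14
Σ = 10
Area = |Σ|/2 = 5.
Net area = 109 − 5 = 104.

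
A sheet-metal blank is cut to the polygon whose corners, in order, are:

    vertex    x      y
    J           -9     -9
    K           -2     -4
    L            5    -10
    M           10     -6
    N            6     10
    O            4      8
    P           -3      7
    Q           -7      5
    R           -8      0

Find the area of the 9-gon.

Σ = (18) + (40) + (70) + (136) + (8) + (52) + (34) + (40) + (72) = 470
Area = |Σ|/2 = 235.

235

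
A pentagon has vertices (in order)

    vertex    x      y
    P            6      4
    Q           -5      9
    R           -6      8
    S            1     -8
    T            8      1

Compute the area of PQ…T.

109.5

Apply the shoelace formula: 2A = Σ (x_i·y_{i+1} − x_{i+1}·y_i), indices taken mod 5.
Cross-terms: 74, 14, 40, 65, 26  ⇒  Σ = 219
Area = |Σ|/2 = 109.5.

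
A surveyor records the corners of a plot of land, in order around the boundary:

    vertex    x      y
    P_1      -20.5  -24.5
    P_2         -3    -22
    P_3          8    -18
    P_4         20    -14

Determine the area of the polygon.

Apply the shoelace formula: 2A = Σ (x_i·y_{i+1} − x_{i+1}·y_i), indices taken mod 4.
Σ = (377.5) + (230) + (248) + (-777) = 78.5
Area = |Σ|/2 = 39.25.

39.25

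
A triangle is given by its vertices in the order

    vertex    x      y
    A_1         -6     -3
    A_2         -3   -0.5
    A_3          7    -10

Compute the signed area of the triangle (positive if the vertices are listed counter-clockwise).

Apply the shoelace (surveyor's) formula: 2A = Σ (x_i·y_{i+1} − x_{i+1}·y_i), indices taken mod 3.
A_1→A_2: (-6)(-0.5) − (-3)(-3) = -6
A_2→A_3: (-3)(-10) − (7)(-0.5) = 33.5
A_3→A_1: (7)(-3) − (-6)(-10) = -81
Σ = -53.5
Signed area = Σ/2 = -26.75 (negative ⇒ clockwise traversal).

-26.75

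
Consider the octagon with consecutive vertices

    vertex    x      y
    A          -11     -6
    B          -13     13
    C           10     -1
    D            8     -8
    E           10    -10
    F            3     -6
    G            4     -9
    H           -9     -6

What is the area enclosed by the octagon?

280

Apply the surveyor's formula: 2A = Σ (x_i·y_{i+1} − x_{i+1}·y_i), indices taken mod 8.
Cross-terms: -221, -117, -72, 0, -30, -3, -105, -12  ⇒  Σ = -560
Area = |Σ|/2 = 280.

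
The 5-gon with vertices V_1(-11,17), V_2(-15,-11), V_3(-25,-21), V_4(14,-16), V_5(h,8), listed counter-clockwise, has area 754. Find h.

6

The doubled signed area Σ (x_i y_{i+1} − x_{i+1} y_i) is linear in h.
With h=0 it equals 1310; the coefficient of h is 33 (from the two edges through V_5).
So 33·h + 1310 = 2·754 = 1508 ⇒ h = 6.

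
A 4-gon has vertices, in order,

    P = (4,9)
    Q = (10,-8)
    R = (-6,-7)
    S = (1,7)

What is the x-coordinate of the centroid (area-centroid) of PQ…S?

50/21

Apply the shoelace formula. First the cross-terms c_i = x_i·y_{i+1} − x_{i+1}·y_i:
  -122, -118, -35, -19  ⇒  2A = -294, A = -147.
Then Σ (x_i + x_{i+1})·c_i = -2100, so x̄ = -2100 / (6·(-147)) = 50/21.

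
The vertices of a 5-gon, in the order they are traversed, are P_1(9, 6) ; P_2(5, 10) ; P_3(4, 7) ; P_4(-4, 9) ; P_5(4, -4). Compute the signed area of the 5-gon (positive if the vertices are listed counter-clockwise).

79.5

Σ = (60) + (-5) + (64) + (-20) + (60) = 159
Signed area = Σ/2 = 79.5 (positive ⇒ counter-clockwise traversal).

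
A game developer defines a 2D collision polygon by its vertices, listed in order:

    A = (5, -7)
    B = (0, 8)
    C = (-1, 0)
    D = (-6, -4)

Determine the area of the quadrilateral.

Apply the shoelace formula: 2A = Σ (x_i·y_{i+1} − x_{i+1}·y_i), indices taken mod 4.
A→B: (5)(8) − (0)(-7) = 40
B→C: (0)(0) − (-1)(8) = 8
C→D: (-1)(-4) − (-6)(0) = 4
D→A: (-6)(-7) − (5)(-4) = 62
Σ = 114
Area = |Σ|/2 = 57.

57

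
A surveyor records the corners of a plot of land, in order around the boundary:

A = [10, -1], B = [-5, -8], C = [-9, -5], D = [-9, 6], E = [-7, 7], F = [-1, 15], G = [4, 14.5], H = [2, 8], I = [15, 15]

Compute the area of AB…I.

A→B: (10)(-8) − (-5)(-1) = -85
B→C: (-5)(-5) − (-9)(-8) = -47
C→D: (-9)(6) − (-9)(-5) = -99
D→E: (-9)(7) − (-7)(6) = -21
E→F: (-7)(15) − (-1)(7) = -98
F→G: (-1)(14.5) − (4)(15) = -74.5
G→H: (4)(8) − (2)(14.5) = 3
H→I: (2)(15) − (15)(8) = -90
I→A: (15)(-1) − (10)(15) = -165
Σ = -676.5
Area = |Σ|/2 = 338.25.

338.25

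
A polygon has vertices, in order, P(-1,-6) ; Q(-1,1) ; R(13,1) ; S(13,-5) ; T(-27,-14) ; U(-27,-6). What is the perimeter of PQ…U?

|PQ| = √((0)² + (7)²) = √49 = 7
|QR| = √((14)² + (0)²) = √196 = 14
|RS| = √((0)² + (-6)²) = √36 = 6
|ST| = √((-40)² + (-9)²) = √1681 = 41
|TU| = √((0)² + (8)²) = √64 = 8
|UP| = √((26)² + (0)²) = √676 = 26
Perimeter = 7 + 14 + 6 + 41 + 8 + 26 = 102.

102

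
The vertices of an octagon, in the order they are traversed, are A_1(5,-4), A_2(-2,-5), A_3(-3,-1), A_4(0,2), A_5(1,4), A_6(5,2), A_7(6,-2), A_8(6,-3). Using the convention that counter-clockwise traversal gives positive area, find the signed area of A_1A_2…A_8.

-54.5

Apply Gauss's area formula: 2A = Σ (x_i·y_{i+1} − x_{i+1}·y_i), indices taken mod 8.
Cross-terms: -33, -13, -6, -2, -18, -22, -6, -9  ⇒  Σ = -109
Signed area = Σ/2 = -54.5 (negative ⇒ clockwise traversal).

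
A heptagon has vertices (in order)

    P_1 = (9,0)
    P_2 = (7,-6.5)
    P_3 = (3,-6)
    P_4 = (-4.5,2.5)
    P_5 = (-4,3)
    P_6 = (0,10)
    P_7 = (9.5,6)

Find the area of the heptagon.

Σ = (-58.5) + (-22.5) + (-19.5) + (-3.5) + (-40) + (-95) + (-54) = -293
Area = |Σ|/2 = 146.5.

146.5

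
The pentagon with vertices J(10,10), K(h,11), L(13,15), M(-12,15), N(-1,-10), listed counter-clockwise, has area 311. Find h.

11

The doubled signed area Σ (x_i y_{i+1} − x_{i+1} y_i) is linear in h.
With h=0 it equals 567; the coefficient of h is 5 (from the two edges through K).
So 5·h + 567 = 2·311 = 622 ⇒ h = 11.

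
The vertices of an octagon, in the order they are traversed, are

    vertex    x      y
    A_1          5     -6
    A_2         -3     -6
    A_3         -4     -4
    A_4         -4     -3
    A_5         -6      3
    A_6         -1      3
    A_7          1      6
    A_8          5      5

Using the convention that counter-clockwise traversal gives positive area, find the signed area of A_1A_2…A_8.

-99

Cross-terms: -48, -12, -4, -30, -15, -9, -25, -55  ⇒  Σ = -198
Signed area = Σ/2 = -99 (negative ⇒ clockwise traversal).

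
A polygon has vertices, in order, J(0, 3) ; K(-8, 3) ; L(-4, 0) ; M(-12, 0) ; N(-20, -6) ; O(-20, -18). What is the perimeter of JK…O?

|JK| = √((-8)² + (0)²) = √64 = 8
|KL| = √((4)² + (-3)²) = √25 = 5
|LM| = √((-8)² + (0)²) = √64 = 8
|MN| = √((-8)² + (-6)²) = √100 = 10
|NO| = √((0)² + (-12)²) = √144 = 12
|OJ| = √((20)² + (21)²) = √841 = 29
Perimeter = 8 + 5 + 8 + 10 + 12 + 29 = 72.

72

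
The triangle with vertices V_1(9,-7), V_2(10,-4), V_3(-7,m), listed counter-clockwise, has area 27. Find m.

The doubled signed area Σ (x_i y_{i+1} − x_{i+1} y_i) is linear in m.
With m=0 it equals 55; the coefficient of m is 1 (from the two edges through V_3).
So 1·m + 55 = 2·27 = 54 ⇒ m = -1.

-1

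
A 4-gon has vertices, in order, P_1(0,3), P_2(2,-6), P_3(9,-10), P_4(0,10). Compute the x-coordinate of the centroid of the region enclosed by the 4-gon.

Apply the shoelace (surveyor's) formula. First the cross-terms c_i = x_i·y_{i+1} − x_{i+1}·y_i:
  -6, 34, 90, 0  ⇒  2A = 118, A = 59.
Then Σ (x_i + x_{i+1})·c_i = 1172, so x̄ = 1172 / (6·59) = 586/177.

586/177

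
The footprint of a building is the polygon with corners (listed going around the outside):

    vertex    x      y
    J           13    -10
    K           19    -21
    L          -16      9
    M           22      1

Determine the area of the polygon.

347.5

Σ = (-83) + (-165) + (-214) + (-233) = -695
Area = |Σ|/2 = 347.5.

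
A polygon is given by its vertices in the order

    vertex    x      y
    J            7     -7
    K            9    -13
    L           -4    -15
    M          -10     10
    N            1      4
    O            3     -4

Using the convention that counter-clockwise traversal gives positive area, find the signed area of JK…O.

-232

Σ = (-28) + (-187) + (-190) + (-50) + (-16) + (7) = -464
Signed area = Σ/2 = -232 (negative ⇒ clockwise traversal).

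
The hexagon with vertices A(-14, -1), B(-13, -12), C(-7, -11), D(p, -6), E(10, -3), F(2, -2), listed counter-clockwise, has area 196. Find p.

Write out the shoelace sum; only the two edges meeting at D involve p:
2·Area = [((-7)·(-6) − p·(-11)) + (p·(-3) − 10·(-6))] + 170
       = 8·p + 272 = 392
⇒ p = 15.

15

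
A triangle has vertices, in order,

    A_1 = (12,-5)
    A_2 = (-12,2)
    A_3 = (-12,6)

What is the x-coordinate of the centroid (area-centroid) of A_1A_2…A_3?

Apply Gauss's area formula. First the cross-terms c_i = x_i·y_{i+1} − x_{i+1}·y_i:
  -36, -48, -12  ⇒  2A = -96, A = -48.
Then Σ (x_i + x_{i+1})·c_i = 1152, so x̄ = 1152 / (6·(-48)) = -4.

-4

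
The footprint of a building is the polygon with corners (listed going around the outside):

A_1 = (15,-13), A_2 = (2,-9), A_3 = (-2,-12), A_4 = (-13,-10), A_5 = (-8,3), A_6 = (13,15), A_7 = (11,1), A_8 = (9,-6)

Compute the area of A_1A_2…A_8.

409.5

Apply Gauss's area formula: 2A = Σ (x_i·y_{i+1} − x_{i+1}·y_i), indices taken mod 8.
A_1→A_2: (15)(-9) − (2)(-13) = -109
A_2→A_3: (2)(-12) − (-2)(-9) = -42
A_3→A_4: (-2)(-10) − (-13)(-12) = -136
A_4→A_5: (-13)(3) − (-8)(-10) = -119
A_5→A_6: (-8)(15) − (13)(3) = -159
A_6→A_7: (13)(1) − (11)(15) = -152
A_7→A_8: (11)(-6) − (9)(1) = -75
A_8→A_1: (9)(-13) − (15)(-6) = -27
Σ = -819
Area = |Σ|/2 = 409.5.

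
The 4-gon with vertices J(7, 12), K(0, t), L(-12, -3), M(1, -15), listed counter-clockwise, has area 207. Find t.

6

The doubled signed area Σ (x_i y_{i+1} − x_{i+1} y_i) is linear in t.
With t=0 it equals 300; the coefficient of t is 19 (from the two edges through K).
So 19·t + 300 = 2·207 = 414 ⇒ t = 6.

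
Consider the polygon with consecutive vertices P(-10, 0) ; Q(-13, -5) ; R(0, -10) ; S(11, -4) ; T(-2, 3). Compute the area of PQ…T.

172.5

P→Q: (-10)(-5) − (-13)(0) = 50
Q→R: (-13)(-10) − (0)(-5) = 130
R→S: (0)(-4) − (11)(-10) = 110
S→T: (11)(3) − (-2)(-4) = 25
T→P: (-2)(0) − (-10)(3) = 30
Σ = 345
Area = |Σ|/2 = 172.5.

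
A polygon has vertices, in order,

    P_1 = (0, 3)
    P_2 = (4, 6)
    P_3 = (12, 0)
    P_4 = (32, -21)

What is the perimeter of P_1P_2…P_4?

84

|P_1P_2| = √((4)² + (3)²) = √25 = 5
|P_2P_3| = √((8)² + (-6)²) = √100 = 10
|P_3P_4| = √((20)² + (-21)²) = √841 = 29
|P_4P_1| = √((-32)² + (24)²) = √1600 = 40
Perimeter = 5 + 10 + 29 + 40 = 84.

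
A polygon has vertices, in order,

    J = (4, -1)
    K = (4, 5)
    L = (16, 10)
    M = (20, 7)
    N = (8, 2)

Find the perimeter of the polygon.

42

|JK| = √((0)² + (6)²) = √36 = 6
|KL| = √((12)² + (5)²) = √169 = 13
|LM| = √((4)² + (-3)²) = √25 = 5
|MN| = √((-12)² + (-5)²) = √169 = 13
|NJ| = √((-4)² + (-3)²) = √25 = 5
Perimeter = 6 + 13 + 5 + 13 + 5 = 42.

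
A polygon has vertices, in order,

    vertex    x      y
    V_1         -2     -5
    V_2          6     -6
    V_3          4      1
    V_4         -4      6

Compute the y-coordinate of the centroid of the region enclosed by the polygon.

-32/33

Apply the surveyor's formula. First the cross-terms c_i = x_i·y_{i+1} − x_{i+1}·y_i:
  42, 30, 28, 32  ⇒  2A = 132, A = 66.
Then Σ (y_i + y_{i+1})·c_i = -384, so ȳ = -384 / (6·66) = -32/33.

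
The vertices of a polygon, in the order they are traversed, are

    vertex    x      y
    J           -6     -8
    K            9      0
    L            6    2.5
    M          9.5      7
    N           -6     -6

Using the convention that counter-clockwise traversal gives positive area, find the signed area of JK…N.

Σ = (72) + (22.5) + (18.25) + (-15) + (12) = 109.75
Signed area = Σ/2 = 54.875 (positive ⇒ counter-clockwise traversal).

54.875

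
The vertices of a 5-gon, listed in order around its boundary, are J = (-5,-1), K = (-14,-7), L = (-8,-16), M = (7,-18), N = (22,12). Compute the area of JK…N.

Cross-terms: 21, 168, 256, 480, 38  ⇒  Σ = 963
Area = |Σ|/2 = 481.5.

481.5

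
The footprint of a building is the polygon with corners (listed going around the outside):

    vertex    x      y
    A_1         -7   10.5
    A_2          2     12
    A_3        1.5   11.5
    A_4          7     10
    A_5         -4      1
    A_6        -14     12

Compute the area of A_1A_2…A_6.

Cross-terms: -105, 5, -65.5, 47, -34, -63  ⇒  Σ = -215.5
Area = |Σ|/2 = 107.75.

107.75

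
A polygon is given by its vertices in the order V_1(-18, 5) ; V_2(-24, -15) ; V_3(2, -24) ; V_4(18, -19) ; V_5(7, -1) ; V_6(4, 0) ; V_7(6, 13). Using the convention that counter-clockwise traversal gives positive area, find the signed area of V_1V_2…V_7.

Σ = (390) + (606) + (394) + (115) + (4) + (52) + (264) = 1825
Signed area = Σ/2 = 912.5 (positive ⇒ counter-clockwise traversal).

912.5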